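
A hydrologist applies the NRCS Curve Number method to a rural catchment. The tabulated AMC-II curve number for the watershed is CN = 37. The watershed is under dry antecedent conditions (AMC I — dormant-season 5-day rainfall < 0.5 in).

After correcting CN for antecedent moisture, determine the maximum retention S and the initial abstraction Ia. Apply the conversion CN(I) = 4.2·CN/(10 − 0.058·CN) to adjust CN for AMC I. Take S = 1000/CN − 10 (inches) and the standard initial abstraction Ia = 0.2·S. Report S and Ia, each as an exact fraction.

S = 1500/37 in ≈ 40.541 in; Ia = 300/37 in ≈ 8.108 in

Adjust CN=37 to AMC I: 4.2·37/(10 − 0.058·37) → (777/5) ÷ (3927/500) = 3700/187 ≈ 19.786
Retention S: 1000/CN − 10 with CN=19.786 → S = 1500/37 ≈ 40.541 in
Initial abstraction Ia = S/5 = (1500/37)/5 = 300/37 ≈ 8.108 in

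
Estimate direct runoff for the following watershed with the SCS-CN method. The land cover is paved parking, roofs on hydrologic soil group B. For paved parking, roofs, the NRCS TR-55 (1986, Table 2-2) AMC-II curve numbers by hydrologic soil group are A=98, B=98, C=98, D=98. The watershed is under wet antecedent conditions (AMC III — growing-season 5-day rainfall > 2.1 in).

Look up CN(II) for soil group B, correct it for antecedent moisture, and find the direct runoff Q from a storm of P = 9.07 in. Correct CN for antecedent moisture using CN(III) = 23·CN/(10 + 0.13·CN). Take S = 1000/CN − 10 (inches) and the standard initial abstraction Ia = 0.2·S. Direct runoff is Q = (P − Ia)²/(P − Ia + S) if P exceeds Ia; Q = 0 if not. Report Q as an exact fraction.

NRCS table: paved parking, roofs, soil group B → CN(II) = 98
Wet (AMC III): CN(III) = 23·98/(10 + 0.13·98) = 2254/(1137/50) = 112700/1137 ≈ 99.120
S = 1000/(112700/1137) − 10 = 100/1127 in ≈ 0.089 in
Initial abstraction Ia = S/5 = (100/1127)/5 = 20/1127 ≈ 0.018 in
P − Ia = 9.070 − 0.018 = 1020189/112700 ≈ 9.052 in (> 0, runoff occurs)
Q = (1020189/112700)²/((1020189/112700) + 100/1127) = (1040785595721/12701290000)/(1030189/112700) = 1040785595721/116102300300 in ≈ 8.964 in

Q = 1040785595721/116102300300 in ≈ 8.964 in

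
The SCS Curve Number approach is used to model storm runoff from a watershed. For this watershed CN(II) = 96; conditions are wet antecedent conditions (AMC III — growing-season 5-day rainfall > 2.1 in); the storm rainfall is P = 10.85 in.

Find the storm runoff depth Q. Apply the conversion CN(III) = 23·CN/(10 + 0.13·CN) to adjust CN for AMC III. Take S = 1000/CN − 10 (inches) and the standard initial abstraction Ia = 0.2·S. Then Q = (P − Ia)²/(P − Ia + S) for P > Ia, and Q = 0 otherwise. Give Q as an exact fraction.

Wet (AMC III): CN(III) = 23·96/(10 + 0.13·96) = 2208/(562/25) = 27600/281 ≈ 98.221
S = 1000/(27600/281) − 10 = 25/138 in ≈ 0.181 in
Initial abstraction Ia = S/5 = (25/138)/5 = 5/138 ≈ 0.036 in
Since P=10.850 > Ia=0.036: effective rainfall P−Ia = 14923/1380 in
Runoff Q = (P−Ia)²/(P−Ia+S) = (10.814)²/(10.814+0.181) = 222695929/20938740 ≈ 10.636 in

Q = 222695929/20938740 in ≈ 10.636 in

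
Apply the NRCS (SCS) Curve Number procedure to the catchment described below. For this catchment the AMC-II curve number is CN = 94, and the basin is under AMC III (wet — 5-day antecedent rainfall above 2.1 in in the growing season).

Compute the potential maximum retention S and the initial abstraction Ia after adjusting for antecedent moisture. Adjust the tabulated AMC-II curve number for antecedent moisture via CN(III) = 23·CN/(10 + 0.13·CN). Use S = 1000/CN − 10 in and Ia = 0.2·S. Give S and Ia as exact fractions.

S = 300/1081 in ≈ 0.278 in; Ia = 60/1081 in ≈ 0.056 in

CN(III) from CN(II)=94: (23·94)/(10 + 0.13·94) = 108100/1111 ≈ 97.300
Retention S: 1000/CN − 10 with CN=97.300 → S = 300/1081 ≈ 0.278 in
Ia = 0.2S: 0.2·0.278 = 0.056 in (exactly 60/1081)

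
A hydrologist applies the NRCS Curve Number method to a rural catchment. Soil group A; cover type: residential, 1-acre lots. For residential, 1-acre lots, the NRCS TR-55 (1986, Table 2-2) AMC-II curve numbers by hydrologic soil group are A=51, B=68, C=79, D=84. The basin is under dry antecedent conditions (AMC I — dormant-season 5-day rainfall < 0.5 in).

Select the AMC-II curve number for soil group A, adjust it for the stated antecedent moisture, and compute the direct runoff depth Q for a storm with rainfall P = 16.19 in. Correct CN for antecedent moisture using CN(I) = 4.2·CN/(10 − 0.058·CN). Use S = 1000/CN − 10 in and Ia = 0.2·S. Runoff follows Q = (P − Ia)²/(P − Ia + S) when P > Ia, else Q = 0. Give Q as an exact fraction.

Q = 31579777849/8073917100 in ≈ 3.911 in

NRCS table: residential, 1-acre lots, soil group A → CN(II) = 51
CN(I) from CN(II)=51: (4.2·51)/(10 − 0.058·51) = 15300/503 ≈ 30.417
Max retention: S = 1000/(15300/503) − 10 = 3500/153 in (≈ 22.876 in)
Ia = 0.2S: 0.2·22.876 = 4.575 in (exactly 700/153)
P − Ia = 16.190 − 4.575 = 177707/15300 ≈ 11.615 in (> 0, runoff occurs)
Runoff Q = (P−Ia)²/(P−Ia+S) = (11.615)²/(11.615+22.876) = 31579777849/8073917100 ≈ 3.911 in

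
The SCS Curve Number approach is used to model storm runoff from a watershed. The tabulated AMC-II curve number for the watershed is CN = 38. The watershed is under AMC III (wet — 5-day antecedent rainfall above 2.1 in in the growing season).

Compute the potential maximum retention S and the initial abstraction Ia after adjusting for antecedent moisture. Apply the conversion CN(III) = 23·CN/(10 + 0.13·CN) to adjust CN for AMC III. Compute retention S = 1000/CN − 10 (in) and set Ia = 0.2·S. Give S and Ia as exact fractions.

CN(III) from CN(II)=38: (23·38)/(10 + 0.13·38) = 43700/747 ≈ 58.501
Retention S: 1000/CN − 10 with CN=58.501 → S = 3100/437 ≈ 7.094 in
Ia = 0.2S: 0.2·7.094 = 1.419 in (exactly 620/437)

S = 3100/437 in ≈ 7.094 in; Ia = 620/437 in ≈ 1.419 in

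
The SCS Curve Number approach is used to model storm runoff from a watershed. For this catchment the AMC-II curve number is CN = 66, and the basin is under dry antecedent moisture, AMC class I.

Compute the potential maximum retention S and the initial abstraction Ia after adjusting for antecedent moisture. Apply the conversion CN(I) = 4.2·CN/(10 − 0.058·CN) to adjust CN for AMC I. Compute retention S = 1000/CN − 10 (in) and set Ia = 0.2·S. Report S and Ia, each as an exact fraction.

S = 8500/693 in ≈ 12.266 in; Ia = 1700/693 in ≈ 2.453 in

CN(I) from CN(II)=66: (4.2·66)/(10 − 0.058·66) = 69300/1543 ≈ 44.913
S = 1000/(69300/1543) − 10 = 8500/693 in ≈ 12.266 in
Ia = 0.2S: 0.2·12.266 = 2.453 in (exactly 1700/693)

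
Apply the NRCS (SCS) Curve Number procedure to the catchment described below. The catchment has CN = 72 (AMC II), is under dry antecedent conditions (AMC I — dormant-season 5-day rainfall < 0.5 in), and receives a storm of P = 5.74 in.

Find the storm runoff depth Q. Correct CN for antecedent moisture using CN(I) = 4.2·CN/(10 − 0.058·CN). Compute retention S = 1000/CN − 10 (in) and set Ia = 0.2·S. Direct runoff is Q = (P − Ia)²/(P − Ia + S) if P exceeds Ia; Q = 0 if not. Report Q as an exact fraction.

Q = 27552001/23961150 in ≈ 1.150 in

Adjust CN=72 to AMC I: 4.2·72/(10 − 0.058·72) → (1512/5) ÷ (728/125) = 675/13 ≈ 51.923
S = 1000/(675/13) − 10 = 250/27 in ≈ 9.259 in
Ia = 0.2S: 0.2·9.259 = 1.852 in (exactly 50/27)
Excess rainfall: 5.740 − 1.852 = 3.888 in; P > Ia so Q > 0
Q: (5249/1350)² ÷ (17749/1350) = 27552001/23961150 in (≈ 1.150 in)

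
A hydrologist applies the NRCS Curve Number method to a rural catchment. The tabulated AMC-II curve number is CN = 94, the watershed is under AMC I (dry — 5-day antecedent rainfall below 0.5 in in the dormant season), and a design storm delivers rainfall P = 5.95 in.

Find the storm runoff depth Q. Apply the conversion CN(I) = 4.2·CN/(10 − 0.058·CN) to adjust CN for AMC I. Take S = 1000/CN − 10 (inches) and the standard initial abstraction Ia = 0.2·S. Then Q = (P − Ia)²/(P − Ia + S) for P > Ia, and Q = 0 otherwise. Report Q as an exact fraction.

CN(I) from CN(II)=94: (4.2·94)/(10 − 0.058·94) = 32900/379 ≈ 86.807
Max retention: S = 1000/(32900/379) − 10 = 500/329 in (≈ 1.520 in)
Ia = 0.2·(500/329) = 100/329 in ≈ 0.304 in
Since P=5.950 > Ia=0.304: effective rainfall P−Ia = 37151/6580 in
Runoff Q = (P−Ia)²/(P−Ia+S) = (5.646)²/(5.646+1.520) = 1380196801/310253580 ≈ 4.449 in

Q = 1380196801/310253580 in ≈ 4.449 in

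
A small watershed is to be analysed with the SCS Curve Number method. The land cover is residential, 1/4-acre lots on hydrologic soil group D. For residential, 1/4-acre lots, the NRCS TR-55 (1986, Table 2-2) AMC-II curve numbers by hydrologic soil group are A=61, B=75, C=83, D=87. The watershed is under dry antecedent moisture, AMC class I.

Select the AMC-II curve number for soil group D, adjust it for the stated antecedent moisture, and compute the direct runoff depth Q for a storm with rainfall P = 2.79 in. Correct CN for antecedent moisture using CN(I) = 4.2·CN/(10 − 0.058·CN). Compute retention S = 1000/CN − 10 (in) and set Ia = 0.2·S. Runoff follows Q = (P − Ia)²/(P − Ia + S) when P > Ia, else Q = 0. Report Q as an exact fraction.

NRCS table: residential, 1/4-acre lots, soil group D → CN(II) = 87
Adjust CN=87 to AMC I: 4.2·87/(10 − 0.058·87) → (1827/5) ÷ (2477/500) = 182700/2477 ≈ 73.759
Max retention: S = 1000/(182700/2477) − 10 = 6500/1827 in (≈ 3.558 in)
Initial abstraction Ia = S/5 = (6500/1827)/5 = 1300/1827 ≈ 0.712 in
Since P=2.790 > Ia=0.712: effective rainfall P−Ia = 379733/182700 in
Q: (379733/182700)² ÷ (1029733/182700) = 144197151289/188132219100 in (≈ 0.766 in)

Q = 144197151289/188132219100 in ≈ 0.766 in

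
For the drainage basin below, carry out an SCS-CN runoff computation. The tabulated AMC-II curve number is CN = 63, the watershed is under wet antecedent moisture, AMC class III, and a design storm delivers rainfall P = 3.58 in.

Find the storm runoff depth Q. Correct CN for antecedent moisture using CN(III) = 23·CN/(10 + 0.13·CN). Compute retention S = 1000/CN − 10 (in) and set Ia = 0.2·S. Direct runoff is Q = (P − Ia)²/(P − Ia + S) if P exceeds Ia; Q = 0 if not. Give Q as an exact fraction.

Adjust CN=63 to AMC III: 23·63/(10 + 0.13·63) → 1449 ÷ (1819/100) = 144900/1819 ≈ 79.659
Max retention: S = 1000/(144900/1819) − 10 = 3700/1449 in (≈ 2.553 in)
Initial abstraction Ia = S/5 = (3700/1449)/5 = 740/1449 ≈ 0.511 in
P − Ia = 3.580 − 0.511 = 222371/72450 ≈ 3.069 in (> 0, runoff occurs)
Q = (222371/72450)²/((222371/72450) + 3700/1449) = (49448861641/5249002500)/(407371/72450) = 49448861641/29514028950 in ≈ 1.675 in

Q = 49448861641/29514028950 in ≈ 1.675 in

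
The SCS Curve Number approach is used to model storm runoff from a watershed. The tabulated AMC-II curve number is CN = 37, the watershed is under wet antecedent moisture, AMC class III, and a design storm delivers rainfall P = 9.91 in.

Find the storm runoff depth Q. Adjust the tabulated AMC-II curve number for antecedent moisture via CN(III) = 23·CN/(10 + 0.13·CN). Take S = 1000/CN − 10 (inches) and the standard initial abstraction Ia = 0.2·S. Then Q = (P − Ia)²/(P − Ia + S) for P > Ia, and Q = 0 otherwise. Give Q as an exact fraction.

Q = 514578110281/114658719100 in ≈ 4.488 in

Adjust CN=37 to AMC III: 23·37/(10 + 0.13·37) → 851 ÷ (1481/100) = 85100/1481 ≈ 57.461
S = 1000/(85100/1481) − 10 = 6300/851 in ≈ 7.403 in
Initial abstraction Ia = S/5 = (6300/851)/5 = 1260/851 ≈ 1.481 in
Excess rainfall: 9.910 − 1.481 = 8.429 in; P > Ia so Q > 0
Q: (717341/85100)² ÷ (1347341/85100) = 514578110281/114658719100 in (≈ 4.488 in)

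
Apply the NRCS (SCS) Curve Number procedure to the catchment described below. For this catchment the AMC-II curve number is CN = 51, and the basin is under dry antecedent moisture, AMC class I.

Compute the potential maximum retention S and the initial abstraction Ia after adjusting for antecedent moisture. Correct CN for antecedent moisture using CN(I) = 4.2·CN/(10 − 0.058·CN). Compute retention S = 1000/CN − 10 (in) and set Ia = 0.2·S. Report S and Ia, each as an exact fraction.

S = 3500/153 in ≈ 22.876 in; Ia = 700/153 in ≈ 4.575 in

Dry (AMC I): CN(I) = 4.2·51/(10 − 0.058·51) = (1071/5)/(3521/500) = 15300/503 ≈ 30.417
S = 1000/(15300/503) − 10 = 3500/153 in ≈ 22.876 in
Initial abstraction Ia = S/5 = (3500/153)/5 = 700/153 ≈ 4.575 in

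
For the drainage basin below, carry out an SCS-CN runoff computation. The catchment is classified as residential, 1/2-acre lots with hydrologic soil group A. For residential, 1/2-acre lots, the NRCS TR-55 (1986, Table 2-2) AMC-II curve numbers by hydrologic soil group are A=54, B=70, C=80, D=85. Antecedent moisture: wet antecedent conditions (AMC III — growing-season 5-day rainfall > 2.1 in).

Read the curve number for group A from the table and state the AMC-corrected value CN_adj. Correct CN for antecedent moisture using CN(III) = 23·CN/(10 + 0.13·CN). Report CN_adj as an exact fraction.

CN_adj = 2700/37 ≈ 72.973

NRCS table: residential, 1/2-acre lots, soil group A → CN(II) = 54
Adjust CN=54 to AMC III: 23·54/(10 + 0.13·54) → 1242 ÷ (851/50) = 2700/37 ≈ 72.973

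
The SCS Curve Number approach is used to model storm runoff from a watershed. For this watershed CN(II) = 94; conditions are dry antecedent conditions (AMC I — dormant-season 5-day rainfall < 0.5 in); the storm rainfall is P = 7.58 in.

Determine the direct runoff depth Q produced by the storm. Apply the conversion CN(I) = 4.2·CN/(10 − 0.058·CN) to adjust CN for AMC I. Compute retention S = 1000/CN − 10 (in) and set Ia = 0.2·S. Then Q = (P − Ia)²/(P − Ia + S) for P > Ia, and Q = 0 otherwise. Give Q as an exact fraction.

Q = 14325935481/2380166950 in ≈ 6.019 in

Dry (AMC I): CN(I) = 4.2·94/(10 − 0.058·94) = (1974/5)/(1137/250) = 32900/379 ≈ 86.807
Retention S: 1000/CN − 10 with CN=86.807 → S = 500/329 ≈ 1.520 in
Ia = 0.2·(500/329) = 100/329 in ≈ 0.304 in
P − Ia = 7.580 − 0.304 = 119691/16450 ≈ 7.276 in (> 0, runoff occurs)
Q = (119691/16450)²/((119691/16450) + 500/329) = (14325935481/270602500)/(144691/16450) = 14325935481/2380166950 in ≈ 6.019 in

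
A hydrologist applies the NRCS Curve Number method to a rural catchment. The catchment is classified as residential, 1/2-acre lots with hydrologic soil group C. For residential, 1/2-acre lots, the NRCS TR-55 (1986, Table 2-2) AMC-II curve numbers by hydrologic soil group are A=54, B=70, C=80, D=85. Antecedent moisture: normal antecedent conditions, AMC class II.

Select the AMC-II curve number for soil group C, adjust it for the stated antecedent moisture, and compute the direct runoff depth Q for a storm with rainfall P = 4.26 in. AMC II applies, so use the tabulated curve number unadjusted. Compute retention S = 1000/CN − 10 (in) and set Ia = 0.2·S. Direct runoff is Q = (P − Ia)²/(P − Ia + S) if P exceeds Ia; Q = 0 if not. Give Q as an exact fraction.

Q = 17672/7825 in ≈ 2.258 in

NRCS table: residential, 1/2-acre lots, soil group C → CN(II) = 80
Average conditions: CN = 80 (no AMC adjustment).
S = 1000/80 − 10 = 5/2 in ≈ 2.500 in
Ia = 0.2S: 0.2·2.500 = 0.500 in (exactly 1/2)
P − Ia = 4.260 − 0.500 = 94/25 ≈ 3.760 in (> 0, runoff occurs)
Q = (94/25)²/((94/25) + 5/2) = (8836/625)/(313/50) = 17672/7825 in ≈ 2.258 in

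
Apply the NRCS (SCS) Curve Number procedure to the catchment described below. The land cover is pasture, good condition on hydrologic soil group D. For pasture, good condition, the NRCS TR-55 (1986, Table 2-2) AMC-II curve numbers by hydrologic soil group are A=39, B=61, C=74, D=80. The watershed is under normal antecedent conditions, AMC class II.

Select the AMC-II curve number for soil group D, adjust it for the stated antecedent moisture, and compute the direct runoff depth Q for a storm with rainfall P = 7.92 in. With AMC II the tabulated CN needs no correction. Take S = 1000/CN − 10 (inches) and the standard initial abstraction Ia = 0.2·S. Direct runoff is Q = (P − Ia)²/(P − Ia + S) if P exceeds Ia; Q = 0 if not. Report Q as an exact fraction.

NRCS table: pasture, good condition, soil group D → CN(II) = 80
Average conditions: CN = 80 (no AMC adjustment).
S = 1000/80 − 10 = 5/2 in ≈ 2.500 in
Ia = 0.2·(5/2) = 1/2 in ≈ 0.500 in
P − Ia = 7.920 − 0.500 = 371/50 ≈ 7.420 in (> 0, runoff occurs)
Runoff Q = (P−Ia)²/(P−Ia+S) = (7.420)²/(7.420+2.500) = 137641/24800 ≈ 5.550 in

Q = 137641/24800 in ≈ 5.550 in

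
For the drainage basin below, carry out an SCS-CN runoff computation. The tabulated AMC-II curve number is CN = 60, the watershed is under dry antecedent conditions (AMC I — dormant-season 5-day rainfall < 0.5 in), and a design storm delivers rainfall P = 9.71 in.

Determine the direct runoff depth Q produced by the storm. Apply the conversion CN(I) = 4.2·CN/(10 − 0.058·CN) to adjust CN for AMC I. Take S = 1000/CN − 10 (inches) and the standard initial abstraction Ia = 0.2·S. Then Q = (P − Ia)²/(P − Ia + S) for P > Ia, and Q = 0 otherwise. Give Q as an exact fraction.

Q = 1695215929/889389900 in ≈ 1.906 in

Dry (AMC I): CN(I) = 4.2·60/(10 − 0.058·60) = 252/(163/25) = 6300/163 ≈ 38.650
S = 1000/(6300/163) − 10 = 1000/63 in ≈ 15.873 in
Ia = 0.2S: 0.2·15.873 = 3.175 in (exactly 200/63)
Excess rainfall: 9.710 − 3.175 = 6.535 in; P > Ia so Q > 0
Runoff Q = (P−Ia)²/(P−Ia+S) = (6.535)²/(6.535+15.873) = 1695215929/889389900 ≈ 1.906 in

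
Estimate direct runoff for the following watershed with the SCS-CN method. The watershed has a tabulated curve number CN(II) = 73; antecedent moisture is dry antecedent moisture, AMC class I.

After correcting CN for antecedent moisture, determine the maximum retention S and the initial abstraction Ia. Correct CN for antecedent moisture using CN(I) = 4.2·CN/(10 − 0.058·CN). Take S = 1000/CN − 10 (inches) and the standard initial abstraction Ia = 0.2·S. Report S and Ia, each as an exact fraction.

CN(I) from CN(II)=73: (4.2·73)/(10 − 0.058·73) = 51100/961 ≈ 53.174
Retention S: 1000/CN − 10 with CN=53.174 → S = 4500/511 ≈ 8.806 in
Ia = 0.2S: 0.2·8.806 = 1.761 in (exactly 900/511)

S = 4500/511 in ≈ 8.806 in; Ia = 900/511 in ≈ 1.761 in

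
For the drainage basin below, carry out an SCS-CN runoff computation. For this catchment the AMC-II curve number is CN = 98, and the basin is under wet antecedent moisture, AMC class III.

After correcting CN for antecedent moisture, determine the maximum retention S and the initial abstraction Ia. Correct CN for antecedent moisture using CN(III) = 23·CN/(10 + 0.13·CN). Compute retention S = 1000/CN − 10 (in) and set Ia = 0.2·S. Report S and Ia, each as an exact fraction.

S = 100/1127 in ≈ 0.089 in; Ia = 20/1127 in ≈ 0.018 in

Adjust CN=98 to AMC III: 23·98/(10 + 0.13·98) → 2254 ÷ (1137/50) = 112700/1137 ≈ 99.120
S = 1000/(112700/1137) − 10 = 100/1127 in ≈ 0.089 in
Initial abstraction Ia = S/5 = (100/1127)/5 = 20/1127 ≈ 0.018 in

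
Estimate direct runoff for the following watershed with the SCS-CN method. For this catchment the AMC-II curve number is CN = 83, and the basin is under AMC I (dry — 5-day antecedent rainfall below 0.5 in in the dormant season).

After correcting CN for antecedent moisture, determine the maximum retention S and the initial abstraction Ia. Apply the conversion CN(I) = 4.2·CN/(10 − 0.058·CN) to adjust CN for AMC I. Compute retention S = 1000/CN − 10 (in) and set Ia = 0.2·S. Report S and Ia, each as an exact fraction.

S = 8500/1743 in ≈ 4.877 in; Ia = 1700/1743 in ≈ 0.975 in

CN(I) from CN(II)=83: (4.2·83)/(10 − 0.058·83) = 174300/2593 ≈ 67.219
S = 1000/(174300/2593) − 10 = 8500/1743 in ≈ 4.877 in
Initial abstraction Ia = S/5 = (8500/1743)/5 = 1700/1743 ≈ 0.975 in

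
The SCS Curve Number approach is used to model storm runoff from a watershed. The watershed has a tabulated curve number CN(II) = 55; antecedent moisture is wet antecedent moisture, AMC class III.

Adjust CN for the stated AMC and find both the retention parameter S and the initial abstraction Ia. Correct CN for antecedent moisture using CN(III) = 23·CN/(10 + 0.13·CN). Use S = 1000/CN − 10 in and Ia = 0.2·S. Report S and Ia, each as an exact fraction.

Adjust CN=55 to AMC III: 23·55/(10 + 0.13·55) → 1265 ÷ (343/20) = 25300/343 ≈ 73.761
S = 1000/(25300/343) − 10 = 900/253 in ≈ 3.557 in
Ia = 0.2·(900/253) = 180/253 in ≈ 0.711 in

S = 900/253 in ≈ 3.557 in; Ia = 180/253 in ≈ 0.711 in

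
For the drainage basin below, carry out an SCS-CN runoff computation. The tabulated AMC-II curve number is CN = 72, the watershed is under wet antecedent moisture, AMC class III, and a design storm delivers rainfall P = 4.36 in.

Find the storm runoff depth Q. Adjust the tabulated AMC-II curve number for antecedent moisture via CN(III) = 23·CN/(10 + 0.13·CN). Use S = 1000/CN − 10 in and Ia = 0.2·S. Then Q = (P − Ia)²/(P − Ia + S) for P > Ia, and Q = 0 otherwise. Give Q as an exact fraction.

Q = 433180969/152988525 in ≈ 2.831 in

Wet (AMC III): CN(III) = 23·72/(10 + 0.13·72) = 1656/(484/25) = 10350/121 ≈ 85.537
Max retention: S = 1000/(10350/121) − 10 = 350/207 in (≈ 1.691 in)
Initial abstraction Ia = S/5 = (350/207)/5 = 70/207 ≈ 0.338 in
P − Ia = 4.360 − 0.338 = 20813/5175 ≈ 4.022 in (> 0, runoff occurs)
Q: (20813/5175)² ÷ (29563/5175) = 433180969/152988525 in (≈ 2.831 in)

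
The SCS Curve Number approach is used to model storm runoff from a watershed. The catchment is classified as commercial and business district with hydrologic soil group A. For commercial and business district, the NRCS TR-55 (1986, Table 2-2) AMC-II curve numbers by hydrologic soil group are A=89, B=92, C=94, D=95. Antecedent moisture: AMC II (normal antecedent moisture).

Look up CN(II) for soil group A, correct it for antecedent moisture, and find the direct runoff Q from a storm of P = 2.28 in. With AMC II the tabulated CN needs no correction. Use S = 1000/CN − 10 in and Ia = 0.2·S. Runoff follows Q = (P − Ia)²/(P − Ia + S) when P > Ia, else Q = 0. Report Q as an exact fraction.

Q = 20457529/16182425 in ≈ 1.264 in

NRCS table: commercial and business district, soil group A → CN(II) = 89
CN(II) = 89; AMC II needs no correction.
Retention S: 1000/CN − 10 with CN=89.000 → S = 110/89 ≈ 1.236 in
Ia = 0.2S: 0.2·1.236 = 0.247 in (exactly 22/89)
Since P=2.280 > Ia=0.247: effective rainfall P−Ia = 4523/2225 in
Q: (4523/2225)² ÷ (7273/2225) = 20457529/16182425 in (≈ 1.264 in)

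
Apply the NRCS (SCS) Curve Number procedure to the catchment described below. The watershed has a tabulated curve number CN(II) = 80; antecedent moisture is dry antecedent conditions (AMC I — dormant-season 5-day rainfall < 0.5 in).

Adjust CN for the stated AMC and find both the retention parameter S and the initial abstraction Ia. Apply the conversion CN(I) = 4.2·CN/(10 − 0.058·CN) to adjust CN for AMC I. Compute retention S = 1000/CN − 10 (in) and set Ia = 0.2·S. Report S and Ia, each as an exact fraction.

S = 125/21 in ≈ 5.952 in; Ia = 25/21 in ≈ 1.190 in

Dry (AMC I): CN(I) = 4.2·80/(10 − 0.058·80) = 336/(134/25) = 4200/67 ≈ 62.687
Retention S: 1000/CN − 10 with CN=62.687 → S = 125/21 ≈ 5.952 in
Ia = 0.2·(125/21) = 25/21 in ≈ 1.190 in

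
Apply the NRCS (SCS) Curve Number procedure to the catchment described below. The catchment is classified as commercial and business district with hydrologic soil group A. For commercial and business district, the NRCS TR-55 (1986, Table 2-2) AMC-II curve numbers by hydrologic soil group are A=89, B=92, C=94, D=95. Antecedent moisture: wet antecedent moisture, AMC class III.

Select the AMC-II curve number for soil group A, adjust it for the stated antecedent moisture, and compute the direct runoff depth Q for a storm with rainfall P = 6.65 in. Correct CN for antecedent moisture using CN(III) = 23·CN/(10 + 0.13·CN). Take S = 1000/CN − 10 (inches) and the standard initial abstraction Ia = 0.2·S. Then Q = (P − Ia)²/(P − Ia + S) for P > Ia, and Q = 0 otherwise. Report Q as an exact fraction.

NRCS table: commercial and business district, soil group A → CN(II) = 89
CN(III) from CN(II)=89: (23·89)/(10 + 0.13·89) = 204700/2157 ≈ 94.900
Max retention: S = 1000/(204700/2157) − 10 = 1100/2047 in (≈ 0.537 in)
Initial abstraction Ia = S/5 = (1100/2047)/5 = 220/2047 ≈ 0.107 in
Excess rainfall: 6.650 − 0.107 = 6.543 in; P > Ia so Q > 0
Q: (267851/40940)² ÷ (289851/40940) = 71744158201/11866499940 in (≈ 6.046 in)

Q = 71744158201/11866499940 in ≈ 6.046 in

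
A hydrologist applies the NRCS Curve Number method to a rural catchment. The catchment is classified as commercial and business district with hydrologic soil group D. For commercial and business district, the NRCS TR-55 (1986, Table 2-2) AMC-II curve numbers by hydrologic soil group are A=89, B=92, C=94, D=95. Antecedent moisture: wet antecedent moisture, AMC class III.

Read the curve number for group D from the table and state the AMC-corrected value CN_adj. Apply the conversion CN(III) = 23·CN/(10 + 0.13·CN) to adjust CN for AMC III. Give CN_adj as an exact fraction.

NRCS table: commercial and business district, soil group D → CN(II) = 95
Wet (AMC III): CN(III) = 23·95/(10 + 0.13·95) = 2185/(447/20) = 43700/447 ≈ 97.763

CN_adj = 43700/447 ≈ 97.763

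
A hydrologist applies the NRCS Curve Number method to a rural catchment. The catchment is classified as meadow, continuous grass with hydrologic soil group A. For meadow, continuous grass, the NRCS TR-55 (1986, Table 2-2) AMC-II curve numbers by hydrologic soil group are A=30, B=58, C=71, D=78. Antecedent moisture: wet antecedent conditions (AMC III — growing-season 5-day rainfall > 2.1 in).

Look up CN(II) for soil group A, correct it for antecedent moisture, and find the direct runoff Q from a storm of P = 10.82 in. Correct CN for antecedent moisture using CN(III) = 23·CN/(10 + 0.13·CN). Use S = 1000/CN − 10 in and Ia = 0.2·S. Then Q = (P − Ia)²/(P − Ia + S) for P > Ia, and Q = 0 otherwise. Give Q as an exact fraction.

NRCS table: meadow, continuous grass, soil group A → CN(II) = 30
Wet (AMC III): CN(III) = 23·30/(10 + 0.13·30) = 690/(139/10) = 6900/139 ≈ 49.640
Retention S: 1000/CN − 10 with CN=49.640 → S = 700/69 ≈ 10.145 in
Ia = 0.2S: 0.2·10.145 = 2.029 in (exactly 140/69)
Since P=10.820 > Ia=2.029: effective rainfall P−Ia = 30329/3450 in
Runoff Q = (P−Ia)²/(P−Ia+S) = (8.791)²/(8.791+10.145) = 919848241/225385050 ≈ 4.081 in

Q = 919848241/225385050 in ≈ 4.081 in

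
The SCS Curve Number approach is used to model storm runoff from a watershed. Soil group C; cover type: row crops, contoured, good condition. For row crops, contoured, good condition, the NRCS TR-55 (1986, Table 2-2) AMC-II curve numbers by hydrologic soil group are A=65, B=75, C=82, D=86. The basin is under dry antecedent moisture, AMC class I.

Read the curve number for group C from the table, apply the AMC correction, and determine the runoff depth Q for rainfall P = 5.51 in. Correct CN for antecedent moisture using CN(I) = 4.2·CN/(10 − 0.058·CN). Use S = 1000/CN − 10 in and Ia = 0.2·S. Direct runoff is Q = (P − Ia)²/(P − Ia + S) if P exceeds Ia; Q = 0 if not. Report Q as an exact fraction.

Q = 16419090769/7982531900 in ≈ 2.057 in

NRCS table: row crops, contoured, good condition, soil group C → CN(II) = 82
Adjust CN=82 to AMC I: 4.2·82/(10 − 0.058·82) → (1722/5) ÷ (1311/250) = 28700/437 ≈ 65.675
S = 1000/(28700/437) − 10 = 1500/287 in ≈ 5.226 in
Initial abstraction Ia = S/5 = (1500/287)/5 = 300/287 ≈ 1.045 in
Excess rainfall: 5.510 − 1.045 = 4.465 in; P > Ia so Q > 0
Q = (128137/28700)²/((128137/28700) + 1500/287) = (16419090769/823690000)/(278137/28700) = 16419090769/7982531900 in ≈ 2.057 in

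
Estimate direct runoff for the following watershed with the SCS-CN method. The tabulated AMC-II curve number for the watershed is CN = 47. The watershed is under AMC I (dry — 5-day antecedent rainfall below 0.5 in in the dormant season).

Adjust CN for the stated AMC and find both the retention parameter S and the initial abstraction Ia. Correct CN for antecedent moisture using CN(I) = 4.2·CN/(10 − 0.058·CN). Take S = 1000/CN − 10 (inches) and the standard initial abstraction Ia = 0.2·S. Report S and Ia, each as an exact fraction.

S = 26500/987 in ≈ 26.849 in; Ia = 5300/987 in ≈ 5.370 in

Dry (AMC I): CN(I) = 4.2·47/(10 − 0.058·47) = (987/5)/(3637/500) = 98700/3637 ≈ 27.138
S = 1000/(98700/3637) − 10 = 26500/987 in ≈ 26.849 in
Ia = 0.2·(26500/987) = 5300/987 in ≈ 5.370 in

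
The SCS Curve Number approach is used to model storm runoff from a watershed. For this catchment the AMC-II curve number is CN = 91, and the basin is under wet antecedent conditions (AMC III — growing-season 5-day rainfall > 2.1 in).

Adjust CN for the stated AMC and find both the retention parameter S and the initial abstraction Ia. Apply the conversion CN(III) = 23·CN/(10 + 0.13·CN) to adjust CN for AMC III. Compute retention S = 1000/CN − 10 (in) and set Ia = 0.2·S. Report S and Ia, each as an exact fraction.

Wet (AMC III): CN(III) = 23·91/(10 + 0.13·91) = 2093/(2183/100) = 209300/2183 ≈ 95.877
Max retention: S = 1000/(209300/2183) − 10 = 900/2093 in (≈ 0.430 in)
Initial abstraction Ia = S/5 = (900/2093)/5 = 180/2093 ≈ 0.086 in

S = 900/2093 in ≈ 0.430 in; Ia = 180/2093 in ≈ 0.086 in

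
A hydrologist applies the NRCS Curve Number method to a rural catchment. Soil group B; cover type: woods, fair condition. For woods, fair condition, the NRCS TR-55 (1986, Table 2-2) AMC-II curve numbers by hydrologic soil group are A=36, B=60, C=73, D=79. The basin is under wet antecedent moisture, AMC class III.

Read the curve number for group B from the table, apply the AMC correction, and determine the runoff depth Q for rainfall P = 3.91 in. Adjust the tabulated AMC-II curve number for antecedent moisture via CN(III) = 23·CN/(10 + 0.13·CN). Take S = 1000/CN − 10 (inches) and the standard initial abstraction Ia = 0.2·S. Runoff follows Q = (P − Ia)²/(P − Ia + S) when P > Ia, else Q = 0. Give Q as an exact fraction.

NRCS table: woods, fair condition, soil group B → CN(II) = 60
CN(III) from CN(II)=60: (23·60)/(10 + 0.13·60) = 6900/89 ≈ 77.528
Retention S: 1000/CN − 10 with CN=77.528 → S = 200/69 ≈ 2.899 in
Initial abstraction Ia = S/5 = (200/69)/5 = 40/69 ≈ 0.580 in
P − Ia = 3.910 − 0.580 = 22979/6900 ≈ 3.330 in (> 0, runoff occurs)
Q = (22979/6900)²/((22979/6900) + 200/69) = (528034441/47610000)/(42979/6900) = 528034441/296555100 in ≈ 1.781 in

Q = 528034441/296555100 in ≈ 1.781 in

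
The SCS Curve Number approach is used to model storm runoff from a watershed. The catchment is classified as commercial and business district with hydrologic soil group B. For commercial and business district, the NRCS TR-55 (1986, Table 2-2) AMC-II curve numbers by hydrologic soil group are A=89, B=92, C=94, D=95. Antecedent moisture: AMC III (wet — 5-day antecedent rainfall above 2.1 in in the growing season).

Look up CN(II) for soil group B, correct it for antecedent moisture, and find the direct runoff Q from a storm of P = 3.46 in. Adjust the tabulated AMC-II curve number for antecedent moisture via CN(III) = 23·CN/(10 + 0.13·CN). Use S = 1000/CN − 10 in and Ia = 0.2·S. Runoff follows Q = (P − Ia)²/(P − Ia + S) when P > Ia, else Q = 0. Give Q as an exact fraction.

NRCS table: commercial and business district, soil group B → CN(II) = 92
Adjust CN=92 to AMC III: 23·92/(10 + 0.13·92) → 2116 ÷ (549/25) = 52900/549 ≈ 96.357
Retention S: 1000/CN − 10 with CN=96.357 → S = 200/529 ≈ 0.378 in
Initial abstraction Ia = S/5 = (200/529)/5 = 40/529 ≈ 0.076 in
P − Ia = 3.460 − 0.076 = 89517/26450 ≈ 3.384 in (> 0, runoff occurs)
Q: (89517/26450)² ÷ (99517/26450) = 8013293289/2632224650 in (≈ 3.044 in)

Q = 8013293289/2632224650 in ≈ 3.044 in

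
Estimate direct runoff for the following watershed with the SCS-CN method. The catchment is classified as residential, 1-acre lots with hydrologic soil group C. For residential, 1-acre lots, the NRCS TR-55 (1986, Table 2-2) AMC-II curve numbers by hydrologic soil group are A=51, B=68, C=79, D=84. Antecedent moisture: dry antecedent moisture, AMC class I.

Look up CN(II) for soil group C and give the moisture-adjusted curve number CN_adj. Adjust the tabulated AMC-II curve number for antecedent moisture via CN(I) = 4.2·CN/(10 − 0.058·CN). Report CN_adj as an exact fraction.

NRCS table: residential, 1-acre lots, soil group C → CN(II) = 79
Adjust CN=79 to AMC I: 4.2·79/(10 − 0.058·79) → (1659/5) ÷ (2709/500) = 7900/129 ≈ 61.240

CN_adj = 7900/129 ≈ 61.240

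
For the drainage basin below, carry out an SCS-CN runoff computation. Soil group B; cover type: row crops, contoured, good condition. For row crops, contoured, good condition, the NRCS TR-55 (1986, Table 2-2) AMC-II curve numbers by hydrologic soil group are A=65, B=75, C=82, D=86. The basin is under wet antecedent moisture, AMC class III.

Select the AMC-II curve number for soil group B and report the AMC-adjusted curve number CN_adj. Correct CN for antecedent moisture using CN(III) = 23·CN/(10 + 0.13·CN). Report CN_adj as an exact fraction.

CN_adj = 6900/79 ≈ 87.342

NRCS table: row crops, contoured, good condition, soil group B → CN(II) = 75
Adjust CN=75 to AMC III: 23·75/(10 + 0.13·75) → 1725 ÷ (79/4) = 6900/79 ≈ 87.342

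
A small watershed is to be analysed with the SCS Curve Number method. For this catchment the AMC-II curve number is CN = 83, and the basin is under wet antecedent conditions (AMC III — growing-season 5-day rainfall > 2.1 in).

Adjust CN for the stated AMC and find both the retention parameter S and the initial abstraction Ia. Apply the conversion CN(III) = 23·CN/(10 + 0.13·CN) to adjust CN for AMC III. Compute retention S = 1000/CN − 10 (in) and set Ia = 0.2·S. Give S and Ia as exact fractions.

Wet (AMC III): CN(III) = 23·83/(10 + 0.13·83) = 1909/(2079/100) = 190900/2079 ≈ 91.823
Retention S: 1000/CN − 10 with CN=91.823 → S = 1700/1909 ≈ 0.891 in
Ia = 0.2S: 0.2·0.891 = 0.178 in (exactly 340/1909)

S = 1700/1909 in ≈ 0.891 in; Ia = 340/1909 in ≈ 0.178 in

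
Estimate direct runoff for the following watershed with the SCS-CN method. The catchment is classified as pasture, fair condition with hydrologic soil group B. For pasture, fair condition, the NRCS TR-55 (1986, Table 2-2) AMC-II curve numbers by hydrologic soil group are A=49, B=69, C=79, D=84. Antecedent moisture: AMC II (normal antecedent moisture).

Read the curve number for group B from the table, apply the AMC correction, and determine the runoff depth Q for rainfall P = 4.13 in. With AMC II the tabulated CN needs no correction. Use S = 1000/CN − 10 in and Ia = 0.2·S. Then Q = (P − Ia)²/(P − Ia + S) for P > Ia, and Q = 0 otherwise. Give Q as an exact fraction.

Q = 497156209/367749300 in ≈ 1.352 in

NRCS table: pasture, fair condition, soil group B → CN(II) = 69
AMC II — tabulated CN = 69 applies directly.
S = 1000/69 − 10 = 310/69 in ≈ 4.493 in
Ia = 0.2·(310/69) = 62/69 in ≈ 0.899 in
P − Ia = 4.130 − 0.899 = 22297/6900 ≈ 3.231 in (> 0, runoff occurs)
Q = (22297/6900)²/((22297/6900) + 310/69) = (497156209/47610000)/(53297/6900) = 497156209/367749300 in ≈ 1.352 in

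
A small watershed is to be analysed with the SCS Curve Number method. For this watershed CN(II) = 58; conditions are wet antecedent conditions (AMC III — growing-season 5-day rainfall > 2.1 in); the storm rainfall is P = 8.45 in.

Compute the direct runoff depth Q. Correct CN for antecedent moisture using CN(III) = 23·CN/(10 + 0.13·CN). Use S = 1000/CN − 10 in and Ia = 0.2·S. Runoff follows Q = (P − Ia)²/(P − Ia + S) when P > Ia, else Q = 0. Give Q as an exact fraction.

Adjust CN=58 to AMC III: 23·58/(10 + 0.13·58) → 1334 ÷ (877/50) = 66700/877 ≈ 76.055
S = 1000/(66700/877) − 10 = 2100/667 in ≈ 3.148 in
Ia = 0.2·(2100/667) = 420/667 in ≈ 0.630 in
P − Ia = 8.450 − 0.630 = 104323/13340 ≈ 7.820 in (> 0, runoff occurs)
Q = (104323/13340)²/((104323/13340) + 2100/667) = (10883288329/177955600)/(146323/13340) = 10883288329/1951948820 in ≈ 5.576 in

Q = 10883288329/1951948820 in ≈ 5.576 in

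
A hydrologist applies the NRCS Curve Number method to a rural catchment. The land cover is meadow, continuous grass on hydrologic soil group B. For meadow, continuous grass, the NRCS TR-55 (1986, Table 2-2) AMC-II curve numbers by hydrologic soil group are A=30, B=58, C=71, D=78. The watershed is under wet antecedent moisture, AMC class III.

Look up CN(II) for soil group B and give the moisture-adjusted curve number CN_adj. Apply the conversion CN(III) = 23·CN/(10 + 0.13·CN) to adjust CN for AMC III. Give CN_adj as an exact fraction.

CN_adj = 66700/877 ≈ 76.055

NRCS table: meadow, continuous grass, soil group B → CN(II) = 58
CN(III) from CN(II)=58: (23·58)/(10 + 0.13·58) = 66700/877 ≈ 76.055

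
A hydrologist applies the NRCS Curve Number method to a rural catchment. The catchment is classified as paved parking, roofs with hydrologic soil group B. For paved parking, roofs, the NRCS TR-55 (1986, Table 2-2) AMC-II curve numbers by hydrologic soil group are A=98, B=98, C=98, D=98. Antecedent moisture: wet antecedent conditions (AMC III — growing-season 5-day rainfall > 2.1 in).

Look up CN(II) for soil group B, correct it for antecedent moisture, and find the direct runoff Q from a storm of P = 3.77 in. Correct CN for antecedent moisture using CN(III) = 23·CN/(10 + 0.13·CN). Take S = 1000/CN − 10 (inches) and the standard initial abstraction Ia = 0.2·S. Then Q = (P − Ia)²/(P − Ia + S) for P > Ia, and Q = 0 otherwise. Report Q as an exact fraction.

NRCS table: paved parking, roofs, soil group B → CN(II) = 98
Wet (AMC III): CN(III) = 23·98/(10 + 0.13·98) = 2254/(1137/50) = 112700/1137 ≈ 99.120
Retention S: 1000/CN − 10 with CN=99.120 → S = 100/1127 ≈ 0.089 in
Initial abstraction Ia = S/5 = (100/1127)/5 = 20/1127 ≈ 0.018 in
P − Ia = 3.770 − 0.018 = 422879/112700 ≈ 3.752 in (> 0, runoff occurs)
Runoff Q = (P−Ia)²/(P−Ia+S) = (3.752)²/(3.752+0.089) = 178826648641/48785463300 ≈ 3.666 in

Q = 178826648641/48785463300 in ≈ 3.666 in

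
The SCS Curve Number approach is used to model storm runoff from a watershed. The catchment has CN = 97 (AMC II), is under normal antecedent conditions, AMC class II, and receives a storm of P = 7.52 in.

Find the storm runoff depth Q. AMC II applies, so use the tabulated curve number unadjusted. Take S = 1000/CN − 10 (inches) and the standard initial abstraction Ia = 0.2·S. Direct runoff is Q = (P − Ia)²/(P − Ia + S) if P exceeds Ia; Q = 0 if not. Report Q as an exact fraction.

Q = 81775849/11419325 in ≈ 7.161 in

Average conditions: CN = 97 (no AMC adjustment).
Retention S: 1000/CN − 10 with CN=97.000 → S = 30/97 ≈ 0.309 in
Ia = 0.2·(30/97) = 6/97 in ≈ 0.062 in
Since P=7.520 > Ia=0.062: effective rainfall P−Ia = 18086/2425 in
Q = (18086/2425)²/((18086/2425) + 30/97) = (327103396/5880625)/(18836/2425) = 81775849/11419325 in ≈ 7.161 in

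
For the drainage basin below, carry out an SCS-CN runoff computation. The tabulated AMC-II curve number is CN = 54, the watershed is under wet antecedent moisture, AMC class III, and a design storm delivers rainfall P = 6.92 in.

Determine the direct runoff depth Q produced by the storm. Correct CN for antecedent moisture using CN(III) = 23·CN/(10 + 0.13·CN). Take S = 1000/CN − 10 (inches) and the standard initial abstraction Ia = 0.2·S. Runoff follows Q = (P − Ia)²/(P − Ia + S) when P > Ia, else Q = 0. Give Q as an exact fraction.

Q = 17397241/4502925 in ≈ 3.864 in

Adjust CN=54 to AMC III: 23·54/(10 + 0.13·54) → 1242 ÷ (851/50) = 2700/37 ≈ 72.973
Max retention: S = 1000/(2700/37) − 10 = 100/27 in (≈ 3.704 in)
Initial abstraction Ia = S/5 = (100/27)/5 = 20/27 ≈ 0.741 in
P − Ia = 6.920 − 0.741 = 4171/675 ≈ 6.179 in (> 0, runoff occurs)
Q: (4171/675)² ÷ (6671/675) = 17397241/4502925 in (≈ 3.864 in)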